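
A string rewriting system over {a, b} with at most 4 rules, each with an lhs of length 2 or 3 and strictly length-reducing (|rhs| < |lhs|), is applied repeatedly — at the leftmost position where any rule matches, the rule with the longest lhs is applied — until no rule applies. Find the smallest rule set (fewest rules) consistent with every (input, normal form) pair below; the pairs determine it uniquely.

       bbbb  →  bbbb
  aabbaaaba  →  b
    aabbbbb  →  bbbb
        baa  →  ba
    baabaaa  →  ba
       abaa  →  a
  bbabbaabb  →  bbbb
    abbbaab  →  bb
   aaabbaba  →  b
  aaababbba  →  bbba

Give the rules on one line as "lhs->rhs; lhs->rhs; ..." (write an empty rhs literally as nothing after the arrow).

aa->a; ab->; aba->

  | bbbb
  | aabbaaaba => abbaaaba => baaaba => baaba => baba => b
  | aabbbbb => abbbbb => bbbb
  | baa => ba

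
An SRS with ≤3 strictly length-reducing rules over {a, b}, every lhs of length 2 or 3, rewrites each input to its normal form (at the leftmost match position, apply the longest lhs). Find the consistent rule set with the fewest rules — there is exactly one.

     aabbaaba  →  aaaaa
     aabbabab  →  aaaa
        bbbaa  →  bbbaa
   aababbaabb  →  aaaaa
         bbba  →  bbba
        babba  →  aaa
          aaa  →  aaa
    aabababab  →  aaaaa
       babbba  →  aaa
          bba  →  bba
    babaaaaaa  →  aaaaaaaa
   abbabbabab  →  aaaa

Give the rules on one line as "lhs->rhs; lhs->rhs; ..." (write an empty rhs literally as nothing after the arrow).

  | aabbaaba => aabaaba => aaaaba => aaaaa
  | aabbabab => aababab => aaabab => aaaab => aaaa
  | bbbaa
  | aababbaabb => aaabbaabb => aaabaabb => aaaaabb => aaaaab => aaaaa

ab->a; bab->aa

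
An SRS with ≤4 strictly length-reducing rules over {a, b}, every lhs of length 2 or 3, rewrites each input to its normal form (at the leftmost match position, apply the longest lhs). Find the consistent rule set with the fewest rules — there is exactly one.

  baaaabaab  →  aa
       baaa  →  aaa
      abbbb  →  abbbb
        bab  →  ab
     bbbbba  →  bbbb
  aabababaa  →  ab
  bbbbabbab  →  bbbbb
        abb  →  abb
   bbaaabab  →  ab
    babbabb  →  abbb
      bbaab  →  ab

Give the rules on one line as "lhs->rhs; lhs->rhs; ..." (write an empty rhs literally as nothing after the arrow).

aab->; aba->ab; ba->a; bba->b

  | baaaabaab => aaaabaab => aaaab => aa
  | baaa => aaa
  | abbbb
  | bab => ab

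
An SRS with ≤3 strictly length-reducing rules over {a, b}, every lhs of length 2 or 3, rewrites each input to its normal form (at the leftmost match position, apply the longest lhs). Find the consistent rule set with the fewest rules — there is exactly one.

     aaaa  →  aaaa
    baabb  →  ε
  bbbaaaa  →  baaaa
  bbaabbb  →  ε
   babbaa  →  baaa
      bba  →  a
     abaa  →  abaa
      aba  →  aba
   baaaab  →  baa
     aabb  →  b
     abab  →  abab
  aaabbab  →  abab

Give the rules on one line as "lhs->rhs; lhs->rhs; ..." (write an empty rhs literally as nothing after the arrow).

aab->; bb->

  | aaaa
  | baabb => bb => ε
  | bbbaaaa => baaaa
  | bbaabbb => aabbb => bb => ε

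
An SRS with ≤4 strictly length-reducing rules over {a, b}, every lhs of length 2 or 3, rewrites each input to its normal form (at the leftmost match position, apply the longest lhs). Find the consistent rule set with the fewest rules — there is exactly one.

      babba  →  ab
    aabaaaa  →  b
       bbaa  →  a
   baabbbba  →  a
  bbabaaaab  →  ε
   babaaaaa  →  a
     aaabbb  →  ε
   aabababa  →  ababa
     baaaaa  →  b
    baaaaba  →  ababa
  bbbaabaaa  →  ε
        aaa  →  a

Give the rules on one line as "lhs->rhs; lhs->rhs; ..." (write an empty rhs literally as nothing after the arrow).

aa->b; aaa->bb; aab->; bb->a

  | babba => baaa => bbb => ab
  | aabaaaa => aaaa => bba => aa => b
  | bbaa => aaa => bb => a
  | baabbbba => bbbba => abba => aaa => bb => a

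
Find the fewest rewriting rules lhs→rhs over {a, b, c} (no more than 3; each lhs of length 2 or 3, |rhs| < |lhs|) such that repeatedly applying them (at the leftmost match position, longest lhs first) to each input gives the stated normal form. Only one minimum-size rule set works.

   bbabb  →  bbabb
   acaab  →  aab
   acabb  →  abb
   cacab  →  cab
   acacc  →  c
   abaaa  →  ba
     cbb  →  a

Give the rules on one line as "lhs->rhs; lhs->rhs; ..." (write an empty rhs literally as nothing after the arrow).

  | bbabb
  | acaab => aab
  | acabb => abb
  | cacab => cab

ac->; baa->cb; cbb->a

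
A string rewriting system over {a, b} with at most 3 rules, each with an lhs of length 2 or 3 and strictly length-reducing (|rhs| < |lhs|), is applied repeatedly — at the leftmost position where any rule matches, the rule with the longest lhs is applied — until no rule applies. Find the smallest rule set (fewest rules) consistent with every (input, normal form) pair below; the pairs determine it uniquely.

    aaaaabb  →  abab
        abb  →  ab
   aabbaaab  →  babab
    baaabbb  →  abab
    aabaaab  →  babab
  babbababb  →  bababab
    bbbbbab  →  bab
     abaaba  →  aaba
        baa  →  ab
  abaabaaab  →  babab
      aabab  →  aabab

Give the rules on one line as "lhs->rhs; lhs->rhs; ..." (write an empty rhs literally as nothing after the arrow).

aaa->ba; baa->ab; bb->b

  | aaaaabb => baaabb => ababb => abab
  | abb => ab
  | aabbaaab => aabaaab => aaabab => babab
  | baaabbb => ababbb => ababb => abab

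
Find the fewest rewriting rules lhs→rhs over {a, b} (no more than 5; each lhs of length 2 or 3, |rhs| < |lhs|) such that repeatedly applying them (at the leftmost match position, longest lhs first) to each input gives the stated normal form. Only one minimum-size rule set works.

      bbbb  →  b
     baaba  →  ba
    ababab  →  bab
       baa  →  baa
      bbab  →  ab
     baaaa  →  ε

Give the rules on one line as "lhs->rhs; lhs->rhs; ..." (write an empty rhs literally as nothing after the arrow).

aaa->ba; aba->; bb->b; bba->ab

  | bbbb => bbb => bb => b
  | baaba => ba
  | ababab => bab
  | baa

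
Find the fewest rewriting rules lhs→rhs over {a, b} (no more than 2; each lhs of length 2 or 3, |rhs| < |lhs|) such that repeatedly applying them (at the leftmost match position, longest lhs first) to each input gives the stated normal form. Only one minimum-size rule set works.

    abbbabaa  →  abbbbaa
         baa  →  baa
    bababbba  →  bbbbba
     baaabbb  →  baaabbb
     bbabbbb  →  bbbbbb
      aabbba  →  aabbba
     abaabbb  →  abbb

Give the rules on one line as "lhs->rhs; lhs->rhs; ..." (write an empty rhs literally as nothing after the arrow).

  | abbbabaa => abbbbaa
  | baa
  | bababbba => bbabbba => bbbbba
  | baaabbb

aba->; bab->bb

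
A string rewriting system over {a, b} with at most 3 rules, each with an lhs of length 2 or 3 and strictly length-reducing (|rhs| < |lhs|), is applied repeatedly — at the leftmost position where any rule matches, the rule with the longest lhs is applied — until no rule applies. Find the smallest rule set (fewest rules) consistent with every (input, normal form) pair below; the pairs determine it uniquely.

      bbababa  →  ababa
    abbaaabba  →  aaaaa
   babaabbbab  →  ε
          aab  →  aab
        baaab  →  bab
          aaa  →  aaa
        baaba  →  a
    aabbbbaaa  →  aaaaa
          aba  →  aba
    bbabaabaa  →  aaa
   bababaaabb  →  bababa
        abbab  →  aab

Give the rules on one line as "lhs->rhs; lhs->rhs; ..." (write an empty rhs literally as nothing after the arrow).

baa->b; bb->

  | bbababa => ababa
  | abbaaabba => aaaabba => aaaaa
  | babaabbbab => babbbbab => babbab => baab => bb => ε
  | aab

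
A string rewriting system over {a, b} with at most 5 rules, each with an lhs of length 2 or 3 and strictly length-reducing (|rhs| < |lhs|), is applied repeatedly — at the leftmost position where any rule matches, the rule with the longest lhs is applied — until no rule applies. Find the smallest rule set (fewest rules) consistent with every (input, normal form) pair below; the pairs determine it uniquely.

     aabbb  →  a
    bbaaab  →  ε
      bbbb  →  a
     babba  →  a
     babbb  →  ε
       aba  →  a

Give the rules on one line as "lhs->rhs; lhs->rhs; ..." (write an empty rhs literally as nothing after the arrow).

  | aabbb => bb => a
  | bbaaab => aaaab => aaab => aab => ε
  | bbbb => abb => aa => a
  | babba => abba => aaa => aa => a

aa->a; aab->; ba->a; bb->a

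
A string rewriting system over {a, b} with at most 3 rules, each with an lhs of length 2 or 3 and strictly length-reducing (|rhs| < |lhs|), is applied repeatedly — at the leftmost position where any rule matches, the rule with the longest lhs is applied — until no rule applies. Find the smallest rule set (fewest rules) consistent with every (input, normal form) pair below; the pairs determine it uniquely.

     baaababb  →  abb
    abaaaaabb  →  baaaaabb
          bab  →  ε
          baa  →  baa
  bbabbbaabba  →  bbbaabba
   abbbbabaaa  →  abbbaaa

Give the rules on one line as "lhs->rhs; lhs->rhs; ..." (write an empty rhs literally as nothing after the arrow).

aba->ba; bab->

  | baaababb => baababb => bababb => abb
  | abaaaaabb => baaaaabb
  | bab => ε
  | baa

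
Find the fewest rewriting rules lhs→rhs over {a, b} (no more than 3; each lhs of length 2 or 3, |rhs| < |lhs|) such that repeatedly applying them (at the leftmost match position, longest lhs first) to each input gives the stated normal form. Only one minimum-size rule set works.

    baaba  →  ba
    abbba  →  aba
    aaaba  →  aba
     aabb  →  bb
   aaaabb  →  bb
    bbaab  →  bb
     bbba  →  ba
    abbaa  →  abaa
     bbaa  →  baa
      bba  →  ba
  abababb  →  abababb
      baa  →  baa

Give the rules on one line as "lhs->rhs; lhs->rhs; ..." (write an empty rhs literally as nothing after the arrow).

  | baaba => bba => ba
  | abbba => abba => aba
  | aaaba => aba
  | aabb => bb

aab->b; bba->ba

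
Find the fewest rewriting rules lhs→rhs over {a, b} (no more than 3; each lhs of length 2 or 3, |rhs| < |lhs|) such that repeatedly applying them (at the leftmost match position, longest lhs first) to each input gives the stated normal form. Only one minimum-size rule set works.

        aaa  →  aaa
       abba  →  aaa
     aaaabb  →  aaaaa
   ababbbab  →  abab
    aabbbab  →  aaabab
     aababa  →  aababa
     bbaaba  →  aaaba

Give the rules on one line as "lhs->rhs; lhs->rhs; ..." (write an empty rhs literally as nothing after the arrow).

baa->; bb->a

  | aaa
  | abba => aaa
  | aaaabb => aaaaa
  | ababbbab => abaabab => abab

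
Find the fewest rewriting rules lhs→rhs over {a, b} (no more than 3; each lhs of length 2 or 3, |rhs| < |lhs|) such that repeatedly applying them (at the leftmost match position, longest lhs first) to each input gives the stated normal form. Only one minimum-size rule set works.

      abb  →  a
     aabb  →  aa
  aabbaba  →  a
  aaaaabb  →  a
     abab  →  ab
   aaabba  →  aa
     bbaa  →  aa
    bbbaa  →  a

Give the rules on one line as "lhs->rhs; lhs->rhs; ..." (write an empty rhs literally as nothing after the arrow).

aaa->a; ba->; bb->

  | abb => a
  | aabb => aa
  | aabbaba => aaaba => aba => a
  | aaaaabb => aaabb => abb => a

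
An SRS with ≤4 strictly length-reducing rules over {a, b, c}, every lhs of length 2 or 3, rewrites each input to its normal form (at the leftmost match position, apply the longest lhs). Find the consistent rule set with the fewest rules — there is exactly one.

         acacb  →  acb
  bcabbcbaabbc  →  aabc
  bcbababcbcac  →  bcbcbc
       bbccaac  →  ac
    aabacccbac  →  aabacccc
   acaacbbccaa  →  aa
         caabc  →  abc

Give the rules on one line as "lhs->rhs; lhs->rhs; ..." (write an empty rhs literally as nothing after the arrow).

  | acacb => acb
  | bcabbcbaabbc => bbbcbaabbc => abcbaabbc => abcabbc => abbbc => aabc
  | bcbababcbcac => bcbabcbcac => bcbcbcac => bcbcbc
  | bbccaac => accaac => acac => ac

bb->a; ca->; cba->c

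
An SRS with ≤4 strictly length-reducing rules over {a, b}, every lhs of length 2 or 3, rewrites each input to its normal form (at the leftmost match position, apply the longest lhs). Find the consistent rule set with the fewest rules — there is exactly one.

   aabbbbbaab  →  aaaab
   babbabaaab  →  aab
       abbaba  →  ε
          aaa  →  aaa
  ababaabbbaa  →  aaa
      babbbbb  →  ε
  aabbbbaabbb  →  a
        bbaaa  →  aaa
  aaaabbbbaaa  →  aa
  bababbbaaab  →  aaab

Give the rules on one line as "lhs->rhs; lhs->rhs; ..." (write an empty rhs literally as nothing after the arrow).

aba->ba; ba->; bb->; bbb->

  | aabbbbbaab => aabbaab => aaaab
  | babbabaaab => bbabaaab => abaaab => baaab => aab
  | abbaba => aaba => aba => ba => ε
  | aaa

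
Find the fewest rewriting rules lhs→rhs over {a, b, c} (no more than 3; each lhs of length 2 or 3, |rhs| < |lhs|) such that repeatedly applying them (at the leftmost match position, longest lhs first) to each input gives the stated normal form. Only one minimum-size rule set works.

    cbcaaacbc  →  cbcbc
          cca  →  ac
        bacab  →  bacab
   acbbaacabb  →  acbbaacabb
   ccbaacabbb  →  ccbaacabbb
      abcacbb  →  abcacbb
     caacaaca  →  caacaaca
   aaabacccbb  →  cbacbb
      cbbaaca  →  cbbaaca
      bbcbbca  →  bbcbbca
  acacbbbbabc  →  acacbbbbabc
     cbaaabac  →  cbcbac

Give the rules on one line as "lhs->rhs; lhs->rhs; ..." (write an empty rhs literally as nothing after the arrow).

aaa->c; cca->ac; ccc->c

  | cbcaaacbc => cbcccbc => cbcbc
  | cca => ac
  | bacab
  | acbbaacabb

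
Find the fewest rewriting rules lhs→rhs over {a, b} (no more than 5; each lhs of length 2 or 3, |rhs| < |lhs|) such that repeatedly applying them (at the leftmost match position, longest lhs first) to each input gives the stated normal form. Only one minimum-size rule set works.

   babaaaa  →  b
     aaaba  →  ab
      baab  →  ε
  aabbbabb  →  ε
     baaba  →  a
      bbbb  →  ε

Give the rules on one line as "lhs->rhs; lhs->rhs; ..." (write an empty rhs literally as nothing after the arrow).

aa->; aba->ab; bab->b; bb->

  | babaaaa => baaaa => baa => b
  | aaaba => aba => ab
  | baab => bb => ε
  | aabbbabb => bbbabb => babb => bb => ε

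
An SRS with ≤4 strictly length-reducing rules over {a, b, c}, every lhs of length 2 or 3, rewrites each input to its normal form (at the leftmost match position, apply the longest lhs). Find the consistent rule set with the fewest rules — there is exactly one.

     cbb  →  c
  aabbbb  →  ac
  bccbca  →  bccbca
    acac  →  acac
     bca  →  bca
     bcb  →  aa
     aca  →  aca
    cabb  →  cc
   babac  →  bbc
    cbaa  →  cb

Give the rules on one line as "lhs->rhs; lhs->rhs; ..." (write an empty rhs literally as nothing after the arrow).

abb->c; ba->b; bcb->aa; cbb->c

  | cbb => c
  | aabbbb => acbb => ac
  | bccbca
  | acac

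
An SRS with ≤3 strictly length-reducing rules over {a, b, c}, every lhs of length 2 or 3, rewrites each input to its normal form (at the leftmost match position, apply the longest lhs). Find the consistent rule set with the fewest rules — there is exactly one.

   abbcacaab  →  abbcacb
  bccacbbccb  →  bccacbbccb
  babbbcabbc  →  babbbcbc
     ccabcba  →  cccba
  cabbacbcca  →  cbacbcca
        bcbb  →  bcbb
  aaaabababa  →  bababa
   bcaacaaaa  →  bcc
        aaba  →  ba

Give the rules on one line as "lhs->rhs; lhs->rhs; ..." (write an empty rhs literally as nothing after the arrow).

aa->; cab->c

  | abbcacaab => abbcacb
  | bccacbbccb
  | babbbcabbc => babbbcbc
  | ccabcba => cccba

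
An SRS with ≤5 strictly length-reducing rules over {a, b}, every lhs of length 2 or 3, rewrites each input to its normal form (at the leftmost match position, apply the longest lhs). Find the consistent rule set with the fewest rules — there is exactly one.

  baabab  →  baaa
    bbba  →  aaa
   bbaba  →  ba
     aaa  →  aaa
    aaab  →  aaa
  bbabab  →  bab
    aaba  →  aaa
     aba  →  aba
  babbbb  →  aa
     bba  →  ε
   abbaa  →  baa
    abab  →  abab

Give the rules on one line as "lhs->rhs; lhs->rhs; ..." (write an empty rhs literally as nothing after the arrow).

  | baabab => baaab => baaa
  | bbba => aaa
  | bbaba => ba
  | aaa

aab->aa; abb->b; bba->; bbb->aa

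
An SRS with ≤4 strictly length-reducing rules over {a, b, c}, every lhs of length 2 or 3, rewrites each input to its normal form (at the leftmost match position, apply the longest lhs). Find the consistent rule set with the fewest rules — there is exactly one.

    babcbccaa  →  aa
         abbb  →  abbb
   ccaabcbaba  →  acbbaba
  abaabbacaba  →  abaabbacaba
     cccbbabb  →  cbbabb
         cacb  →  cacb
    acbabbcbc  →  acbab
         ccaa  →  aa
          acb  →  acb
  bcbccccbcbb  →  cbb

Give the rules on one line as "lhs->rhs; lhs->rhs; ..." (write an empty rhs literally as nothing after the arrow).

  | babcbccaa => bcbbccaa => bbccaa => bcaa => aa
  | abbb
  | ccaabcbaba => aabcbaba => acbbaba
  | abaabbacaba

abc->cb; bc->; cc->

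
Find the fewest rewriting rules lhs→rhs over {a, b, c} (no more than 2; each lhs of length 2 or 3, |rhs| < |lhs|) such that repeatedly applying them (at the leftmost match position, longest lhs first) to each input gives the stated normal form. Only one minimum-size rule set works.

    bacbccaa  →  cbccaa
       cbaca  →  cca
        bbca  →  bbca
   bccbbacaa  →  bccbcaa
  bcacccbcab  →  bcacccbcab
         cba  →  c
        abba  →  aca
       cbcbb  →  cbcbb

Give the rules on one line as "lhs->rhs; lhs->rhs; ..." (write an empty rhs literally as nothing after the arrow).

  | bacbccaa => cbccaa
  | cbaca => cca
  | bbca
  | bccbbacaa => bccbcaa

abb->ac; ba->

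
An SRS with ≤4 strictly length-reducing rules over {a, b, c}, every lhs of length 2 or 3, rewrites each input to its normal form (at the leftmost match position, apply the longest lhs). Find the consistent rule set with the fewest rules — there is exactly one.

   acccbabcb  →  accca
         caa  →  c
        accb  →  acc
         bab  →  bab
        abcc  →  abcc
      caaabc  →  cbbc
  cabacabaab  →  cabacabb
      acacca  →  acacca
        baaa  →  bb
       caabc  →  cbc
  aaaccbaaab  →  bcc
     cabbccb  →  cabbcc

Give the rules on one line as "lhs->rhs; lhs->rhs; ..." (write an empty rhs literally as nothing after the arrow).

aa->; aaa->b; bcb->; ccb->cc

  | acccbabcb => acccabcb => accca
  | caa => c
  | accb => acc
  | bab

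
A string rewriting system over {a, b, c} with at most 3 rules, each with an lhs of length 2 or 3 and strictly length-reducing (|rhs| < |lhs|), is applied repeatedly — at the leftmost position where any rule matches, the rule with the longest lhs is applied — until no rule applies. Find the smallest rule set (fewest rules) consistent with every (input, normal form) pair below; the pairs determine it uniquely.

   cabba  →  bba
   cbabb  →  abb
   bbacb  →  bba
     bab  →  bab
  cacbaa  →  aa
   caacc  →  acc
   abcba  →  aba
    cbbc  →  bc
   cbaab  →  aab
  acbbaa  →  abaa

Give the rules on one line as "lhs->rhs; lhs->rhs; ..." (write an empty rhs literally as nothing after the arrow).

ca->; cb->

  | cabba => bba
  | cbabb => abb
  | bbacb => bba
  | bab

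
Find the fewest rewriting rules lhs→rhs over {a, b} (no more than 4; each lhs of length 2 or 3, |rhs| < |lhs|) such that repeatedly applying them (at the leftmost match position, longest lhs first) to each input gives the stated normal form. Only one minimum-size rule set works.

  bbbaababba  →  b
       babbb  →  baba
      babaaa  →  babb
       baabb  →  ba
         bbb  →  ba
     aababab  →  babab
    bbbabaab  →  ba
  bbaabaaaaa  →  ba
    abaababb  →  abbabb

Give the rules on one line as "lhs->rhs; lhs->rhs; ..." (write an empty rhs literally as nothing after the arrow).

  | bbbaababba => baaababba => bbbabba => baabba => bbba => baa => b
  | babbb => baba
  | babaaa => babb
  | baabb => bbb => ba

aa->; aaa->b; bbb->ba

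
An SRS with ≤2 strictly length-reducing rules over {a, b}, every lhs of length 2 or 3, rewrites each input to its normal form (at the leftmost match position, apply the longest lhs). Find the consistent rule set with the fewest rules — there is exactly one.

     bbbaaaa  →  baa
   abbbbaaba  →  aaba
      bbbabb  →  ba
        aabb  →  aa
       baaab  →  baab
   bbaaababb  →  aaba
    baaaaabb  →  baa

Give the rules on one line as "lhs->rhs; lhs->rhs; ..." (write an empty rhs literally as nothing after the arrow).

aaa->aa; bb->

  | bbbaaaa => baaaa => baaa => baa
  | abbbbaaba => abbaaba => aaaba => aaba
  | bbbabb => babb => ba
  | aabb => aa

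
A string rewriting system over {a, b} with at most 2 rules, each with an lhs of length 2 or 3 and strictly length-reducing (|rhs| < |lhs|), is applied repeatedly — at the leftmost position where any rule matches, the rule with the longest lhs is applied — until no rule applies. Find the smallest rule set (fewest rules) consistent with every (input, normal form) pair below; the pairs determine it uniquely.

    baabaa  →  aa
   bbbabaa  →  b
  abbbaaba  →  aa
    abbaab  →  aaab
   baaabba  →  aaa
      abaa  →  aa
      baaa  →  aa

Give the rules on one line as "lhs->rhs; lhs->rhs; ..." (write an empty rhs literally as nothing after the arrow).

abb->a; ba->

  | baabaa => abaa => aa
  | bbbabaa => bbbaa => bba => b
  | abbbaaba => abaaba => aaba => aa
  | abbaab => aaab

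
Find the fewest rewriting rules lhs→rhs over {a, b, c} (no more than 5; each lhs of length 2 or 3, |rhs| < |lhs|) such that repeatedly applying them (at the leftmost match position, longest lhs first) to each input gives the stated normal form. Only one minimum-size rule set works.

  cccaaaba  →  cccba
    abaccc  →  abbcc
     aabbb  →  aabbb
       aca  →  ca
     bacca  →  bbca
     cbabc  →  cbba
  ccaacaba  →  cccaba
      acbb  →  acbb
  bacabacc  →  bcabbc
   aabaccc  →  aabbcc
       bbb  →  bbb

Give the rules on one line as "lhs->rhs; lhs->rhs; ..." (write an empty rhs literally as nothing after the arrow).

  | cccaaaba => cccba
  | abaccc => abbcc
  | aabbb
  | aca => ca

aaa->; abc->ba; aca->ca; acc->bc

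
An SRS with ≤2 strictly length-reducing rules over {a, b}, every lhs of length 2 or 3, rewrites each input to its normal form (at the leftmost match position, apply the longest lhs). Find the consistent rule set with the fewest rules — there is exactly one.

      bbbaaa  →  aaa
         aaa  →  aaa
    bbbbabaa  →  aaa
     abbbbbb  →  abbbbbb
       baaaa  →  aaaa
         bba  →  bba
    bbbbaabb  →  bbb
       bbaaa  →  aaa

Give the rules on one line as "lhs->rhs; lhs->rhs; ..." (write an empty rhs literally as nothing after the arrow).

  | bbbaaa => bbaaa => baaa => aaa
  | aaa
  | bbbbabaa => bbbbaaa => bbbaaa => bbaaa => baaa => aaa
  | abbbbbb

aab->bb; baa->aa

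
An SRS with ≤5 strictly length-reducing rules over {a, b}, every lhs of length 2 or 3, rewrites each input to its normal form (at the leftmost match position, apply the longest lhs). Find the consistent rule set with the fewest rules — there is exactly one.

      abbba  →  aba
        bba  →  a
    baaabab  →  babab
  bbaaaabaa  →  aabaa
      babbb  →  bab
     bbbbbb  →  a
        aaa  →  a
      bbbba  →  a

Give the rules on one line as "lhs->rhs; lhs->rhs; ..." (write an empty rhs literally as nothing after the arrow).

  | abbba => aba
  | bba => a
  | baaabab => babab
  | bbaaaabaa => aaaabaa => aabaa

aaa->a; bb->a; bba->a; bbb->b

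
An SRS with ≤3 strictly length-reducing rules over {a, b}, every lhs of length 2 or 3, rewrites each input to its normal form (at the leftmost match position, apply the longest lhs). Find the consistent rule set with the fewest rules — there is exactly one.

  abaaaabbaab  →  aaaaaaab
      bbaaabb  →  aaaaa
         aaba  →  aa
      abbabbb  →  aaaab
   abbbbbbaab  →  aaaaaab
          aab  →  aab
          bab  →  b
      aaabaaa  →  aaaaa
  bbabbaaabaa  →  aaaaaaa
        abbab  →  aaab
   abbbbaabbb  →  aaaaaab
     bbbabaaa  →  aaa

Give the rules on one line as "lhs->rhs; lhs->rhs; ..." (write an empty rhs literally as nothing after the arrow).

  | abaaaabbaab => aaaabbaab => aaaaaaab
  | bbaaabb => aaaabb => aaaaa
  | aaba => aa
  | abbabbb => aaabbb => aaaab

ba->; bb->a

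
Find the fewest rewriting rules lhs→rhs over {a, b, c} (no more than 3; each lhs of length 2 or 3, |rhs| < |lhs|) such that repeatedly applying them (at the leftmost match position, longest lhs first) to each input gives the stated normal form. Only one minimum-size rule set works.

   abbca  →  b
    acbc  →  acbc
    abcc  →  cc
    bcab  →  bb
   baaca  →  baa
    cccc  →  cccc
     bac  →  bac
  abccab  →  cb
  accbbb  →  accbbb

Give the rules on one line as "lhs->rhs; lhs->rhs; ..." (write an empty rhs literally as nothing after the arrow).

  | abbca => bca => b
  | acbc
  | abcc => cc
  | bcab => bb

ab->; ca->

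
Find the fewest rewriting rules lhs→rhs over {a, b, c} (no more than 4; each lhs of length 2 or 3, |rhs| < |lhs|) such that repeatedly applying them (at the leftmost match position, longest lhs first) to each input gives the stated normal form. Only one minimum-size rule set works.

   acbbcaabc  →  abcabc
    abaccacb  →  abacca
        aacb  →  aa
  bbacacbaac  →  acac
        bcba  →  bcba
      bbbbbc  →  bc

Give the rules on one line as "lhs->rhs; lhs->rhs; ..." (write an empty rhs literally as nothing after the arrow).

acb->a; bb->; caa->ca

  | acbbcaabc => abcaabc => abcabc
  | abaccacb => abacca
  | aacb => aa
  | bbacacbaac => acacbaac => acaaac => acaac => acac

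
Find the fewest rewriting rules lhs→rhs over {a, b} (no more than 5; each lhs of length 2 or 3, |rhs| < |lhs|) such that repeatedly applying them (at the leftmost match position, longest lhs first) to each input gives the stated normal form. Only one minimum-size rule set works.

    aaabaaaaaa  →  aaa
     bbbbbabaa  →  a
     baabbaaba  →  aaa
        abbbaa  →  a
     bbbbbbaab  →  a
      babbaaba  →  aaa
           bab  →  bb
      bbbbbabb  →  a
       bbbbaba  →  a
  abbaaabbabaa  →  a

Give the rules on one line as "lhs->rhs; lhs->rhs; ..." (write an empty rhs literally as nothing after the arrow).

ab->a; aba->ab; ba->b; bbb->a

  | aaabaaaaaa => aaabaaaaa => aaabaaaa => aaabaaa => aaabaa => aaaba => aaab => aaa
  | bbbbbabaa => abbabaa => ababaa => abbaa => abaa => aba => ab => a
  | baabbaaba => babbaaba => bbbaaba => aaaba => aaab => aaa
  | abbbaa => abbaa => abaa => aba => ab => a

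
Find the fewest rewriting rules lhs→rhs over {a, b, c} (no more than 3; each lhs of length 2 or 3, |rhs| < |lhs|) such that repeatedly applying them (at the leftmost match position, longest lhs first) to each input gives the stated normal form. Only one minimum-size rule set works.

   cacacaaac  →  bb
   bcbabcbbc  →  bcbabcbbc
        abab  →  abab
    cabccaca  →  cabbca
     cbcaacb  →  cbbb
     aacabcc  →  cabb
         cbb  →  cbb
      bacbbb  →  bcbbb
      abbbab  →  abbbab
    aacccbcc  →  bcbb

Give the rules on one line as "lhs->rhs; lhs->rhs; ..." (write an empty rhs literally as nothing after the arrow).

ac->c; cc->b

  | cacacaaac => ccacaaac => bacaaac => bcaaac => bcaac => bcac => bcc => bb
  | bcbabcbbc
  | abab
  | cabccaca => cabbaca => cabbca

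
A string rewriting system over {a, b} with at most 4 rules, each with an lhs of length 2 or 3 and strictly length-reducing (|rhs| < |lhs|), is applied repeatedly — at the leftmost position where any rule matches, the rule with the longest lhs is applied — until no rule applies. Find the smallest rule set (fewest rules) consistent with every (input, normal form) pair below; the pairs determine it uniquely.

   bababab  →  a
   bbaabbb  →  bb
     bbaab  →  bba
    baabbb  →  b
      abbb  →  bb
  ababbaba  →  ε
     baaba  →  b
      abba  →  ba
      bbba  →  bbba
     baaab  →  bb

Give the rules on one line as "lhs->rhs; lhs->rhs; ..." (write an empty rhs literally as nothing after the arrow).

  | bababab => abab => aab => a
  | bbaabbb => bbabb => bb
  | bbaab => bba
  | baabbb => babb => b

aaa->; ab->; aba->aa; bab->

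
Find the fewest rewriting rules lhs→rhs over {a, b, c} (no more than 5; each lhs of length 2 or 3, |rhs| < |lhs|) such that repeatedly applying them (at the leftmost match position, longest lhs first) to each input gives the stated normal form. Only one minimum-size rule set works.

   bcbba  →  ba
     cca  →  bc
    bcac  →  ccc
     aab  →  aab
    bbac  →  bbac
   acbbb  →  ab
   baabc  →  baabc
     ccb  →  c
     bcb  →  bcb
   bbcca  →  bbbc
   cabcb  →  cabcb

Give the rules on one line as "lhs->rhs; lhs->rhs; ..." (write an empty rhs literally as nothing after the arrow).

bca->cc; cbb->; cca->bc; ccb->c

  | bcbba => ba
  | cca => bc
  | bcac => ccc
  | aab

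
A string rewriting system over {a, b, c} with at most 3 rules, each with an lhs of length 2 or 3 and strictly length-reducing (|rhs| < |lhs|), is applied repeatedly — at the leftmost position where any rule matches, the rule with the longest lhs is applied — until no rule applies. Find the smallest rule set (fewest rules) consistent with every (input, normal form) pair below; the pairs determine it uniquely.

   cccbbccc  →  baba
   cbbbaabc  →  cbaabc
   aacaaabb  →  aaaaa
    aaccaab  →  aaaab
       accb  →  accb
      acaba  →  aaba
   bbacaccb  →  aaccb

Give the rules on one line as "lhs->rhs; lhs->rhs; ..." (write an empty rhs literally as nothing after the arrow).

  | cccbbccc => babbccc => baccc => baba
  | cbbbaabc => cbaabc
  | aacaaabb => aaaaabb => aaaaa
  | aaccaab => aacaab => aaaab

bb->; ca->a; ccc->ba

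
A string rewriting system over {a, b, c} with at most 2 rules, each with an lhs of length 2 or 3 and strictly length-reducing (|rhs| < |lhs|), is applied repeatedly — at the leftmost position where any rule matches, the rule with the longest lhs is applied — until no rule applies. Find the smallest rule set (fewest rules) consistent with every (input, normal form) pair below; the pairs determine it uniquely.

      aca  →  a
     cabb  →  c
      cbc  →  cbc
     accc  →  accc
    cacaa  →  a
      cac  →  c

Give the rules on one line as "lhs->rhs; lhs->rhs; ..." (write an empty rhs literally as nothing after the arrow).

bb->c; ca->

  | aca => a
  | cabb => bb => c
  | cbc
  | accc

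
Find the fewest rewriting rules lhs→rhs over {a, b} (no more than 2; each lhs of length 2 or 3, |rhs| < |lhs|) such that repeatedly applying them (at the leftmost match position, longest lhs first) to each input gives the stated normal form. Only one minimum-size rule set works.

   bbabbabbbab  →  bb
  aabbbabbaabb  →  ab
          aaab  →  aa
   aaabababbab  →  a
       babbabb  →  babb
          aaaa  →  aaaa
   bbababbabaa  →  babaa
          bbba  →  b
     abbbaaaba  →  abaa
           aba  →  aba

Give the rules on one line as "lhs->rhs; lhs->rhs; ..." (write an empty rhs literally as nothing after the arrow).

aab->a; bba->

  | bbabbabbbab => bbabbbab => bbbab => bb
  | aabbbabbaabb => abbabbaabb => abbaabb => aabb => ab
  | aaab => aa
  | aaabababbab => aaababbab => aaabbab => aabab => aab => a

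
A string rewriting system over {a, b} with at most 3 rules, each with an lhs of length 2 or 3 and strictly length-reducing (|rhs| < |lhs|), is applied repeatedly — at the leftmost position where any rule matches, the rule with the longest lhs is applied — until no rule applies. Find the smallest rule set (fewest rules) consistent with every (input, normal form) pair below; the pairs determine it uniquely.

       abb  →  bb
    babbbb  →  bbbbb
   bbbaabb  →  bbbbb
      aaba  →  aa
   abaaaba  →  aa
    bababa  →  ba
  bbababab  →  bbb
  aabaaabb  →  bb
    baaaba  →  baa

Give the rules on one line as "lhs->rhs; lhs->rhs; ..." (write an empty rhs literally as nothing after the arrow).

  | abb => bb
  | babbbb => bbbbb
  | bbbaabb => bbbabb => bbbbb
  | aaba => aa

aaa->aa; ab->b; aba->a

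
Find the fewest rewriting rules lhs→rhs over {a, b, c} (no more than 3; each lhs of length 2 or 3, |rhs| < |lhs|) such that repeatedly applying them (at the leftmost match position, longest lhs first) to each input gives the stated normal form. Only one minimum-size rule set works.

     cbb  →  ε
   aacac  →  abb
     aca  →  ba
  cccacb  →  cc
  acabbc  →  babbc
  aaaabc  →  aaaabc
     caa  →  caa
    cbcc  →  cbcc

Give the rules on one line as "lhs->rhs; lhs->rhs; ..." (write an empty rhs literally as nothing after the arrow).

ac->b; cbb->

  | cbb => ε
  | aacac => abac => abb
  | aca => ba
  | cccacb => cccbb => cc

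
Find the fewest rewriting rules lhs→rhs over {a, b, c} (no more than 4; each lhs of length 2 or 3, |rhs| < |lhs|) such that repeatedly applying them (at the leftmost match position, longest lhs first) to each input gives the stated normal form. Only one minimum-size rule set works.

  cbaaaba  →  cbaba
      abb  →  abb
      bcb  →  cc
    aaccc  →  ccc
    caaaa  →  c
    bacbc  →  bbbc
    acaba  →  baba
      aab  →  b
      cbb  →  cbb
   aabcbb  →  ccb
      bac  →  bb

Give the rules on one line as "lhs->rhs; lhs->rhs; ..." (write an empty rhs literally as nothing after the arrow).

aa->; ac->b; bcb->cc

  | cbaaaba => cbaba
  | abb
  | bcb => cc
  | aaccc => ccc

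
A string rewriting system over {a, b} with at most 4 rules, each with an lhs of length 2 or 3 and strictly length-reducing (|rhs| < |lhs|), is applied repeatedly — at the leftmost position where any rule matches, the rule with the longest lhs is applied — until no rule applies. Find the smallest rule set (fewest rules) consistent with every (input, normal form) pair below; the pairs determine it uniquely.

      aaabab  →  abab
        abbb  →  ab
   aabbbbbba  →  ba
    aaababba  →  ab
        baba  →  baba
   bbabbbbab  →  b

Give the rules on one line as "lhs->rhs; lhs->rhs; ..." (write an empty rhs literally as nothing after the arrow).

  | aaabab => abab
  | abbb => ab
  | aabbbbbba => bbbbbba => bbbbba => bbbba => bbba => bba => ba
  | aaababba => ababba => abaa => ab

aa->; abb->a; bb->b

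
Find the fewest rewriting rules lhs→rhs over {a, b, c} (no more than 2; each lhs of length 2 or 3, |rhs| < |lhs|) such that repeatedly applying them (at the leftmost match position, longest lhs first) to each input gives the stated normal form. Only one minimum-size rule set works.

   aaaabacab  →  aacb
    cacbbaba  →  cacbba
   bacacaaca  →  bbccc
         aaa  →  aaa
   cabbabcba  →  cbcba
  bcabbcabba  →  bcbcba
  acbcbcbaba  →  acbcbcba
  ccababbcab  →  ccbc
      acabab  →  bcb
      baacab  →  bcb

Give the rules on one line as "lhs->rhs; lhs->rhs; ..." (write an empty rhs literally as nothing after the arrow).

  | aaaabacab => aaaacab => aaabcb => aacb
  | cacbbaba => cacbba
  | bacacaaca => bbccaaca => bbccabc => bbccc
  | aaa

ab->; aca->bc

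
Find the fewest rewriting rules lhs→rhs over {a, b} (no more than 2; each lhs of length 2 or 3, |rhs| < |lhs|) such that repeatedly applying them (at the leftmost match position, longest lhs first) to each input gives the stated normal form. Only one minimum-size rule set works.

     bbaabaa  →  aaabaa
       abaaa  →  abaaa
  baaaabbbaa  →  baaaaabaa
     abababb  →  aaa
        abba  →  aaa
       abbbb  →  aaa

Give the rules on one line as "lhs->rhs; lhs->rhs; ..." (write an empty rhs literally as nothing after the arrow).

  | bbaabaa => aaabaa
  | abaaa
  | baaaabbbaa => baaaaabaa
  | abababb => aabb => aaa

bab->; bb->a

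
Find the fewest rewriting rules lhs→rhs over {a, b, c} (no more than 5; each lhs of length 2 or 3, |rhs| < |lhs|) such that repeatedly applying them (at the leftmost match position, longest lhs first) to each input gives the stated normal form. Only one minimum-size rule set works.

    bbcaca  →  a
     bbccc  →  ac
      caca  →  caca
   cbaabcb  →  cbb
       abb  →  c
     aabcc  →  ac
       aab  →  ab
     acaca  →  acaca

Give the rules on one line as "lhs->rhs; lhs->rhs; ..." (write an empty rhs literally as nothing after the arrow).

aa->a; abb->c; ba->b; bc->a

  | bbcaca => baaca => baca => bca => aa => a
  | bbccc => bacc => bcc => ac
  | caca
  | cbaabcb => cbabcb => cbbcb => cbab => cbb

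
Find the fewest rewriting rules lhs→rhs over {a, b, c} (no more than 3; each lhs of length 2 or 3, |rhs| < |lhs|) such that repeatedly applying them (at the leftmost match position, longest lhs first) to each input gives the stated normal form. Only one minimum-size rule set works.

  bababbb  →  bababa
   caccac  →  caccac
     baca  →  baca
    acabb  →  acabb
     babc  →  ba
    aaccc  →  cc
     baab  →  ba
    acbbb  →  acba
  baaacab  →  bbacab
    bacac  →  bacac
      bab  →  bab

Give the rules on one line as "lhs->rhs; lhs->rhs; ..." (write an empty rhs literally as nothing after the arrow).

  | bababbb => bababa
  | caccac
  | baca
  | acabb

aa->b; bbb->ba; bc->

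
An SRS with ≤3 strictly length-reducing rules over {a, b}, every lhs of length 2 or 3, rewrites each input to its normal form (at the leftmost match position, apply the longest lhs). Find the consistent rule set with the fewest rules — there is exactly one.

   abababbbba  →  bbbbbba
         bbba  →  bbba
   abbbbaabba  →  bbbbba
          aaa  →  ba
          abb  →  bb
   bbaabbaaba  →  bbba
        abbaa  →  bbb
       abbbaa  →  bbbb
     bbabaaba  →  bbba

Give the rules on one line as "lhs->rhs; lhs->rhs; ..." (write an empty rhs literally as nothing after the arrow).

  | abababbbba => bababbbba => bbabbbba => bbbbbba
  | bbba
  | abbbbaabba => bbbbaabba => bbbbba
  | aaa => ba

aa->b; aab->; ab->b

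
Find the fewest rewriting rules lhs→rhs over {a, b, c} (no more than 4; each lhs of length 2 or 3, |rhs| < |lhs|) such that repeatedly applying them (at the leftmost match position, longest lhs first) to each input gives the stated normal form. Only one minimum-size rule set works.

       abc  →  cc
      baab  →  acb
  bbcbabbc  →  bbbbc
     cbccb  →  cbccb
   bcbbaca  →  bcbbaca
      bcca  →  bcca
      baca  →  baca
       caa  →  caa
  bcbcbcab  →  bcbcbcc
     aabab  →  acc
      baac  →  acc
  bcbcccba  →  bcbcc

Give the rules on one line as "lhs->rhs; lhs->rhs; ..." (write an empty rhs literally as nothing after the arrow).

  | abc => cc
  | baab => acb
  | bbcbabbc => bbbbc
  | cbccb

ab->c; baa->ac; cba->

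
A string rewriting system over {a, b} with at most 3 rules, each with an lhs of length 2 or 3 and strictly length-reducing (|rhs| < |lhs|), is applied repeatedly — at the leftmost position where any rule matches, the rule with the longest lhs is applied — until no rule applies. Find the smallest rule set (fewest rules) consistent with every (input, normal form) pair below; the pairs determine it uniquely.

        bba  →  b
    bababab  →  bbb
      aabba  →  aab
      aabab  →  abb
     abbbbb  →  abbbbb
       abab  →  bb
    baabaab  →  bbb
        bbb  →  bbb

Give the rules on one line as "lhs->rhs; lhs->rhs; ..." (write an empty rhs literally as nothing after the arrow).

  | bba => b
  | bababab => bbbab => bbb
  | aabba => aab
  | aabab => abb

aba->b; bba->b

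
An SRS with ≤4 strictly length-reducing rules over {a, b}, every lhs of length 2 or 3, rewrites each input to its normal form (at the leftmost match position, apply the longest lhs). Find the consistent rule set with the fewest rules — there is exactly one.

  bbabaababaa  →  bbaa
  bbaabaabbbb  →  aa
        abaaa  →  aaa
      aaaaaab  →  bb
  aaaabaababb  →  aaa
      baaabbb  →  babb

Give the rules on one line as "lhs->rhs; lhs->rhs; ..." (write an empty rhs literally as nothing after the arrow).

aab->bb; aba->a; bbb->aa

  | bbabaababaa => bbaababaa => bbbbabaa => aababaa => bbabaa => bbaa
  | bbaabaabbbb => bbbbaabbbb => aabaabbbb => bbaabbbb => bbbbbbb => aabbbb => bbbbb => aabb => bbb => aa
  | abaaa => aaa
  | aaaaaab => aaaabb => aabbb => bbbb => aab => bb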